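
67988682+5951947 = 73940629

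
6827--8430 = 15257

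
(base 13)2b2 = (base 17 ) 1B7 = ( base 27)ho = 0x1E3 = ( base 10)483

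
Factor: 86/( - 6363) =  - 2^1*3^( - 2)*7^( - 1 )*43^1 * 101^( - 1 ) 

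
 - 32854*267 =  - 8772018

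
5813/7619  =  5813/7619= 0.76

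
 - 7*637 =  - 4459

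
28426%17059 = 11367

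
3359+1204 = 4563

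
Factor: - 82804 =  - 2^2 * 127^1*163^1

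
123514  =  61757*2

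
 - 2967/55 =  - 54 +3/55 = - 53.95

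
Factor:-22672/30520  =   - 26/35=- 2^1*5^( - 1 ) * 7^( -1 )*13^1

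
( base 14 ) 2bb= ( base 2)1000101101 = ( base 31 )HU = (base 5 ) 4212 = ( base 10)557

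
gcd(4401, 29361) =3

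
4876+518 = 5394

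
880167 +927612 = 1807779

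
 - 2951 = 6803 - 9754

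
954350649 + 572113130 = 1526463779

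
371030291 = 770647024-399616733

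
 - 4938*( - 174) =859212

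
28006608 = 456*61418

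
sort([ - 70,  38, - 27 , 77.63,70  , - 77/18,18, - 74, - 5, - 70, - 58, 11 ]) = [ - 74, - 70, - 70, - 58, - 27, - 5, - 77/18,11,  18, 38,70, 77.63]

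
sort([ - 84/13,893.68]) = [ - 84/13, 893.68 ] 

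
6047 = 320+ 5727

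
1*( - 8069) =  - 8069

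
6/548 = 3/274 = 0.01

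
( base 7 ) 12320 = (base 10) 3248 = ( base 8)6260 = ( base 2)110010110000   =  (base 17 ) b41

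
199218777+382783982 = 582002759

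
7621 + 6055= 13676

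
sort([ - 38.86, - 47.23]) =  [ - 47.23, - 38.86]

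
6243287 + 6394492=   12637779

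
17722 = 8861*2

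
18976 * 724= 13738624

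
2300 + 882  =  3182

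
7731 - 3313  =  4418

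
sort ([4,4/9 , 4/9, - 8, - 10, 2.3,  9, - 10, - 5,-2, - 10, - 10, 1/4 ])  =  [ - 10, - 10, - 10, - 10,-8, - 5, - 2,1/4,4/9, 4/9, 2.3,  4,9]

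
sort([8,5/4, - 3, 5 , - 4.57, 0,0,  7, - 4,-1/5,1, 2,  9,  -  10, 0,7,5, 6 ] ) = [ - 10, - 4.57, - 4, - 3,  -  1/5,0,  0, 0 , 1, 5/4, 2, 5, 5, 6,7,7, 8, 9 ]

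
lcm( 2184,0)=0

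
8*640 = 5120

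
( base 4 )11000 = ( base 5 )2240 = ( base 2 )101000000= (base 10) 320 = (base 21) F5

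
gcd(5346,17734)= 2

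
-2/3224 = -1/1612 = - 0.00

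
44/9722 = 22/4861= 0.00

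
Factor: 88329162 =2^1*3^1*113^1*130279^1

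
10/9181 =10/9181 = 0.00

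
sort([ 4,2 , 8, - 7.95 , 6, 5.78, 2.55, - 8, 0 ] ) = [ - 8, - 7.95, 0,2, 2.55, 4, 5.78, 6,8] 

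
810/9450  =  3/35=0.09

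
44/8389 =44/8389  =  0.01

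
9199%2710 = 1069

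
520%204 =112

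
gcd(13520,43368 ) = 104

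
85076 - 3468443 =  - 3383367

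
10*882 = 8820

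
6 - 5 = 1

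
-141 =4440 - 4581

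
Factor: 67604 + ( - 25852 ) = 41752=2^3*17^1*307^1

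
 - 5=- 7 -  -  2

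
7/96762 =7/96762 = 0.00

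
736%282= 172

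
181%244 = 181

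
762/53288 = 381/26644  =  0.01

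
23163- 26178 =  - 3015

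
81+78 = 159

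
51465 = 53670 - 2205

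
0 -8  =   -8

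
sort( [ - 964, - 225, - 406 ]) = [  -  964,  -  406, - 225] 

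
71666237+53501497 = 125167734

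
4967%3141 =1826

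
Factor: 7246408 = 2^3 * 13^1*69677^1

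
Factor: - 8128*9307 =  - 2^6*41^1*127^1 * 227^1 = -75647296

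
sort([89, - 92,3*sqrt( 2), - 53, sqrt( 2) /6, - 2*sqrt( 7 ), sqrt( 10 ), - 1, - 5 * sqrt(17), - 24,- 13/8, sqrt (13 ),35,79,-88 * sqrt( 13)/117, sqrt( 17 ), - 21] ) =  [ - 92,- 53,  -  24,- 21, - 5 * sqrt(17 ), - 2 *sqrt(7), - 88*sqrt(13)/117,-13/8,  -  1,sqrt( 2 )/6 , sqrt( 10),sqrt( 13 ),sqrt( 17),3*sqrt( 2),35 , 79, 89 ]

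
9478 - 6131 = 3347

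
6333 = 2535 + 3798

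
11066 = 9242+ 1824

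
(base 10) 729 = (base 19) 207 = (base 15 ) 339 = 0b1011011001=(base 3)1000000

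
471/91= 5 + 16/91 =5.18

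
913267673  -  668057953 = 245209720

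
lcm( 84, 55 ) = 4620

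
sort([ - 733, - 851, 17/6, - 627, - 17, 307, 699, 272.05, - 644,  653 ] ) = [ - 851, - 733,-644, - 627, - 17, 17/6,272.05, 307,  653, 699 ] 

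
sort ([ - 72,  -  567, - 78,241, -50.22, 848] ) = [ - 567,-78, - 72, - 50.22, 241 , 848 ]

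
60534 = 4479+56055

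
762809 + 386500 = 1149309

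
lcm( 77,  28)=308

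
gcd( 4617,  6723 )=81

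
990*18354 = 18170460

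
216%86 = 44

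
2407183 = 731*3293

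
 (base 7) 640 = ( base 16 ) 142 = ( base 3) 102221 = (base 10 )322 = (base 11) 273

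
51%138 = 51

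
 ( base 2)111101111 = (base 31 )fu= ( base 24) kf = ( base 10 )495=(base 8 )757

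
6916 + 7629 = 14545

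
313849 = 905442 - 591593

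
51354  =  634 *81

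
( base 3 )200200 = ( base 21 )130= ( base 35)EE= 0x1F8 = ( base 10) 504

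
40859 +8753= 49612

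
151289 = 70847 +80442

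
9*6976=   62784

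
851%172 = 163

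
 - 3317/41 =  - 81 + 4/41  =  - 80.90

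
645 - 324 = 321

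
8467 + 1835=10302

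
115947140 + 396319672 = 512266812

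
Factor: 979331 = 383^1*2557^1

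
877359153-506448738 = 370910415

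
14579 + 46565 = 61144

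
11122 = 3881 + 7241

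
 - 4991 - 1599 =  - 6590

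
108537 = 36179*3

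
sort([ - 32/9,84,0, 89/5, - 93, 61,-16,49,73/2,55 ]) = [-93,  -  16, - 32/9,  0, 89/5, 73/2, 49,55,61, 84 ]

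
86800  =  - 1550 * ( - 56) 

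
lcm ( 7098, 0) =0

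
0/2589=0 = 0.00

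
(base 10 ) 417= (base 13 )261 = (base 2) 110100001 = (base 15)1cc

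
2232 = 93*24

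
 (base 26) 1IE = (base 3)1120220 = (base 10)1158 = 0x486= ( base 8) 2206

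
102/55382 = 51/27691  =  0.00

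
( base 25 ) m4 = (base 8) 1052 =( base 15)26e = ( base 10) 554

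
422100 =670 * 630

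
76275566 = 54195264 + 22080302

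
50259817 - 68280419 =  - 18020602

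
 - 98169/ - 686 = 98169/686=143.10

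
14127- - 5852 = 19979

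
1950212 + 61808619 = 63758831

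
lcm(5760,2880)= 5760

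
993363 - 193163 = 800200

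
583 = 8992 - 8409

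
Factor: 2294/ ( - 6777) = - 2^1*3^( - 3)*31^1* 37^1*251^( - 1)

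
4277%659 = 323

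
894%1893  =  894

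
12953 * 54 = 699462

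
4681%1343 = 652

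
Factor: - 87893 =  - 13^1 * 6761^1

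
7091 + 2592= 9683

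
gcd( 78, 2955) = 3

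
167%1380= 167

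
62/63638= 31/31819 = 0.00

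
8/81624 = 1/10203 = 0.00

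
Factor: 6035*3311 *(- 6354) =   -  126964897290 = -  2^1*3^2 * 5^1*7^1*11^1*17^1*43^1 * 71^1 *353^1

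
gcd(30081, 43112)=1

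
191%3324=191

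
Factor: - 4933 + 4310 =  - 7^1*89^1 = -623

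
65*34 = 2210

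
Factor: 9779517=3^2*11^1*173^1*571^1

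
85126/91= 85126/91 = 935.45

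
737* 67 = 49379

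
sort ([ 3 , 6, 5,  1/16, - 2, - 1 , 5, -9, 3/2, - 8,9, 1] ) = [ - 9, - 8,  -  2, - 1, 1/16, 1, 3/2 , 3, 5,5 , 6, 9] 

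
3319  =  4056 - 737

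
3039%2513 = 526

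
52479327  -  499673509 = -447194182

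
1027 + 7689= 8716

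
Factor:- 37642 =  - 2^1*11^1*29^1*59^1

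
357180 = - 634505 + 991685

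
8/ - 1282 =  - 1 + 637/641 = - 0.01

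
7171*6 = 43026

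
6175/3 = 2058 + 1/3 = 2058.33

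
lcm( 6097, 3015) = 274365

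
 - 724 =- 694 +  - 30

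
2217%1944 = 273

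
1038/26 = 519/13 = 39.92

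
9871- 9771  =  100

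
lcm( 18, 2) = 18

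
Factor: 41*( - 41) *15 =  - 3^1*5^1*41^2 = -25215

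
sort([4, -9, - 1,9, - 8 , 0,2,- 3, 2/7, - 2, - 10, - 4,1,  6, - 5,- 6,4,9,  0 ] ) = [ - 10, - 9, - 8, - 6, - 5, - 4, - 3, - 2, - 1 , 0 , 0, 2/7,  1,2,4,4,6,9,9 ]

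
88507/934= 94 + 711/934 = 94.76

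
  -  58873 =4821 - 63694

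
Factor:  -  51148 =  - 2^2*19^1*673^1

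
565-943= -378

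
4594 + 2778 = 7372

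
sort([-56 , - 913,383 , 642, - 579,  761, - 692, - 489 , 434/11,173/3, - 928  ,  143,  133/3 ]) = [ - 928, - 913, - 692, - 579, - 489, - 56,  434/11,133/3, 173/3, 143, 383, 642 , 761]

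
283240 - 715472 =-432232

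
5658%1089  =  213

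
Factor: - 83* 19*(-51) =80427 = 3^1*17^1*19^1 *83^1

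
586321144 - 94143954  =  492177190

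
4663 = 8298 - 3635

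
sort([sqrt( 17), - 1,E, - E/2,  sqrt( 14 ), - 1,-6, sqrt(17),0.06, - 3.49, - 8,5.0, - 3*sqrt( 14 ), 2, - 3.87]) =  [ - 3 * sqrt(14), - 8, - 6, - 3.87, - 3.49, -E/2, - 1, - 1,0.06,2,E,sqrt(14 ), sqrt( 17),sqrt(17),5.0] 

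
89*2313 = 205857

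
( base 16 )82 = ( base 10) 130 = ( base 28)4I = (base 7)244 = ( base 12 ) AA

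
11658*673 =7845834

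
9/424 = 9/424= 0.02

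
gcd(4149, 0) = 4149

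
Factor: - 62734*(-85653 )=5373355302 = 2^1*3^2*7^1*31^1*307^1*4481^1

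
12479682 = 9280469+3199213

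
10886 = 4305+6581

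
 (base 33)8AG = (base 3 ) 110102111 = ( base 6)105534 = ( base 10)9058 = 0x2362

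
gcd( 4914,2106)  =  702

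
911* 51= 46461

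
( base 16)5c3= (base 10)1475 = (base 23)2I3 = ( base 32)1E3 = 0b10111000011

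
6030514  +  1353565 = 7384079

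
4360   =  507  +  3853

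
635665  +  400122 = 1035787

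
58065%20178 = 17709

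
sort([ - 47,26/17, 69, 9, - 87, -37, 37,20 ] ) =[ - 87,-47,-37,26/17, 9,20,  37, 69 ] 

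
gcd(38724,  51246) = 6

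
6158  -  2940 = 3218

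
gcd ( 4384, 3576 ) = 8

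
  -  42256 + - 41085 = - 83341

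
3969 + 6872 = 10841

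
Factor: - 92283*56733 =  - 3^2*19^1 * 1619^1  *  18911^1 = -5235491439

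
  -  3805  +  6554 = 2749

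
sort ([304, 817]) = [ 304,817 ] 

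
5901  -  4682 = 1219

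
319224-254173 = 65051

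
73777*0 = 0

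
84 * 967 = 81228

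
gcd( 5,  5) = 5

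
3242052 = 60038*54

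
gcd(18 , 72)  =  18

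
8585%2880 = 2825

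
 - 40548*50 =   -  2027400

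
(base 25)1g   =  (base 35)16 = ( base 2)101001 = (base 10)41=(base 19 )23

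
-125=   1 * (-125) 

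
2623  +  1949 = 4572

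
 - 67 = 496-563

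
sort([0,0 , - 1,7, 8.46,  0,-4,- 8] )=[ - 8, - 4, - 1,0,0, 0,7, 8.46]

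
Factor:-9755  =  -5^1*1951^1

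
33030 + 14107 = 47137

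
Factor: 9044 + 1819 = 10863 = 3^2*17^1*71^1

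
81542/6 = 13590 + 1/3  =  13590.33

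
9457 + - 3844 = 5613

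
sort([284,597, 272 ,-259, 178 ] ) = [ - 259,178,272,284,  597]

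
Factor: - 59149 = -59149^1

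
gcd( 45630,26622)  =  54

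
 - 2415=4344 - 6759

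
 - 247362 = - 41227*6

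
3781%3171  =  610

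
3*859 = 2577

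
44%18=8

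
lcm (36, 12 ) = 36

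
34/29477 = 34/29477 = 0.00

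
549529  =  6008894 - 5459365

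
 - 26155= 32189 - 58344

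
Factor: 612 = 2^2*3^2*17^1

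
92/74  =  46/37 = 1.24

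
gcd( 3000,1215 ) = 15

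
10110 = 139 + 9971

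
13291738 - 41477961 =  - 28186223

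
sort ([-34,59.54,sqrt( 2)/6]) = [-34, sqrt( 2)/6, 59.54 ] 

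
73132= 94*778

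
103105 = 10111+92994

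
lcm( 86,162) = 6966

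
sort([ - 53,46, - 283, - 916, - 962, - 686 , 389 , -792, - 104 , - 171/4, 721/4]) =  [ - 962, - 916, - 792, - 686, - 283, - 104, - 53, - 171/4,46,721/4 , 389]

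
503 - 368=135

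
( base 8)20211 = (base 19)1417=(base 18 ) 17cd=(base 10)8329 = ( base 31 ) 8KL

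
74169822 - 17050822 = 57119000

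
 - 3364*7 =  - 23548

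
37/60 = 37/60 = 0.62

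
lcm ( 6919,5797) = 214489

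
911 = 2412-1501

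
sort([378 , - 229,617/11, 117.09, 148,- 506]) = [-506 , -229,  617/11,  117.09,148, 378]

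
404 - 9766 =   -  9362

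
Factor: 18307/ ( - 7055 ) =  - 5^( - 1) * 17^( - 1)*83^(  -  1)*18307^1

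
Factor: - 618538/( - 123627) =2^1*3^( - 1)*7^( - 2)*29^( - 2 )*309269^1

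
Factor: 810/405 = 2^1 = 2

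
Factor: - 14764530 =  - 2^1*3^1*5^1 * 11^1*44741^1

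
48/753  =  16/251 = 0.06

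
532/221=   2+90/221 = 2.41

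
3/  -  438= - 1/146 = -0.01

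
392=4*98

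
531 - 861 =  - 330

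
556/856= 139/214 = 0.65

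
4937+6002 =10939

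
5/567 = 5/567 = 0.01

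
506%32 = 26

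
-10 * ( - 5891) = 58910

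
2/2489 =2/2489= 0.00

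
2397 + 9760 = 12157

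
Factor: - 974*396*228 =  - 87940512 = - 2^5*3^3*11^1*19^1*487^1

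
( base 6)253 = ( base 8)151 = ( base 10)105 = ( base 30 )3f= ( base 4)1221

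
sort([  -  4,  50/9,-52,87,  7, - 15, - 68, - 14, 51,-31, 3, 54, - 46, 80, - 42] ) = [ - 68,  -  52, -46, - 42,-31 , - 15,-14,  -  4, 3,  50/9,7,51,  54,  80  ,  87] 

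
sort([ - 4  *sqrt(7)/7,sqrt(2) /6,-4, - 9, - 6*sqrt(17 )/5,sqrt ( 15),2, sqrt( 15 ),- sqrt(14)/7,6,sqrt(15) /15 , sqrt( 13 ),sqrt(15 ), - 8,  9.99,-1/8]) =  [- 9, - 8,-6*sqrt(17 )/5, - 4, - 4 *sqrt( 7)/7, - sqrt (14)/7,-1/8, sqrt(2) /6,sqrt ( 15 ) /15,2,sqrt( 13), sqrt( 15),sqrt( 15 )  ,  sqrt(15 ),6,9.99]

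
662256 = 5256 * 126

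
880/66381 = 880/66381=0.01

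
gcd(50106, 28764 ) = 6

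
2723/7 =389 = 389.00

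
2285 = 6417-4132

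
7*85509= 598563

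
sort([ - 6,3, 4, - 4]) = [ - 6,-4, 3,4]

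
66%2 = 0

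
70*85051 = 5953570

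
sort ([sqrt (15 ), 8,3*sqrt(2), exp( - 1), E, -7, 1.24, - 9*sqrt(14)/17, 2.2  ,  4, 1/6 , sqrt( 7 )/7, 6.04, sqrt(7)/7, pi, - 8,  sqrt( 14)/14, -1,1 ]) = [ - 8, - 7, - 9*sqrt(14)/17 , - 1 , 1/6, sqrt(14 ) /14, exp( - 1 ), sqrt(7 )/7,sqrt(7 ) /7, 1,1.24, 2.2,  E, pi, sqrt ( 15 ), 4, 3*sqrt (2 ),  6.04,8] 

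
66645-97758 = - 31113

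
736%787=736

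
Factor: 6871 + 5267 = 12138 = 2^1*3^1*7^1*17^2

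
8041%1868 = 569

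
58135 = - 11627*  ( - 5)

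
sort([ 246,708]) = [ 246,708 ]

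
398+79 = 477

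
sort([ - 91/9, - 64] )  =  [-64,- 91/9]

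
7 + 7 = 14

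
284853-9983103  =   - 9698250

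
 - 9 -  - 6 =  - 3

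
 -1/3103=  - 1/3103 = - 0.00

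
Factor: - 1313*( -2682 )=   2^1*3^2*13^1*101^1*149^1   =  3521466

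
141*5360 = 755760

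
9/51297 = 3/17099 = 0.00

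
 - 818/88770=-409/44385 = - 0.01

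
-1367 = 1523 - 2890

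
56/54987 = 56/54987 = 0.00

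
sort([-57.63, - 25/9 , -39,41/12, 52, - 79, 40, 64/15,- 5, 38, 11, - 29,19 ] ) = [ - 79,  -  57.63, - 39 ,-29, - 5, - 25/9,41/12, 64/15, 11, 19,38,40,52]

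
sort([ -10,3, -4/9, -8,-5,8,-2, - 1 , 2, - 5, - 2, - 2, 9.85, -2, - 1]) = [ - 10 , - 8,-5,-5 , - 2, - 2, - 2, - 2 , - 1, - 1, - 4/9, 2,  3,8, 9.85]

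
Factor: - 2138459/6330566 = -2^( - 1)*11^ ( - 1 )*23^(  -  1) * 631^1  *  3389^1*12511^( - 1)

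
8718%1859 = 1282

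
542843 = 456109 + 86734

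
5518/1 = 5518= 5518.00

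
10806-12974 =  - 2168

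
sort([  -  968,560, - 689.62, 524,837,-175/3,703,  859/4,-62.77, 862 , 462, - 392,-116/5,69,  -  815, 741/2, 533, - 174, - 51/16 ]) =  [ - 968, - 815,-689.62,-392, - 174, - 62.77, - 175/3  , - 116/5, - 51/16,69, 859/4,741/2,462 , 524, 533 , 560, 703, 837, 862 ] 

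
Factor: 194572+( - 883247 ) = - 688675 = -  5^2*13^2*163^1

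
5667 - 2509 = 3158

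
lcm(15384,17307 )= 138456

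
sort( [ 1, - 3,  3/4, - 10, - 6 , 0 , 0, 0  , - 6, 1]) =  [ - 10, - 6,- 6, - 3, 0, 0,0, 3/4, 1, 1]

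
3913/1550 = 3913/1550  =  2.52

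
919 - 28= 891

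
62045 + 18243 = 80288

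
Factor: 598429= 13^2*3541^1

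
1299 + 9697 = 10996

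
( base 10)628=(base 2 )1001110100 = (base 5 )10003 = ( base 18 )1gg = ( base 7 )1555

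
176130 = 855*206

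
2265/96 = 755/32  =  23.59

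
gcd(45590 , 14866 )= 2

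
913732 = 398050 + 515682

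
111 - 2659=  - 2548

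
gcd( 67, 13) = 1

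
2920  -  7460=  - 4540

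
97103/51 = 97103/51 = 1903.98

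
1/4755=1/4755=0.00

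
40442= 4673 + 35769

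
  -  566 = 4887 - 5453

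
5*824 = 4120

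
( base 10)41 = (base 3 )1112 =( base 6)105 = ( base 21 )1k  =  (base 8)51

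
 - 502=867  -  1369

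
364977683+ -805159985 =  -440182302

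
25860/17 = 25860/17=1521.18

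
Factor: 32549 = 11^2*269^1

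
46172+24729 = 70901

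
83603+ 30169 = 113772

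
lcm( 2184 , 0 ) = 0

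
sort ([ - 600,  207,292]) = [ - 600 , 207,292]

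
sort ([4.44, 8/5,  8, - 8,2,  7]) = [ - 8,8/5, 2,4.44,7,8 ]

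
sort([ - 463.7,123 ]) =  [-463.7, 123]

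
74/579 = 74/579 = 0.13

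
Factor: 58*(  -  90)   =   - 2^2*3^2 * 5^1*29^1   =  - 5220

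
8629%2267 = 1828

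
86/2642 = 43/1321 = 0.03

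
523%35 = 33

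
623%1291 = 623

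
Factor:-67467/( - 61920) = 523/480 = 2^( - 5) * 3^( - 1 )*5^( -1)*523^1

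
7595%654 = 401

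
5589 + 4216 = 9805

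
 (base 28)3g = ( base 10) 100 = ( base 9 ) 121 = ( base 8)144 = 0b1100100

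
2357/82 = 2357/82 = 28.74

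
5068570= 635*7982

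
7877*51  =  401727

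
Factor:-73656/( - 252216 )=33/113 = 3^1*11^1 * 113^( - 1 ) 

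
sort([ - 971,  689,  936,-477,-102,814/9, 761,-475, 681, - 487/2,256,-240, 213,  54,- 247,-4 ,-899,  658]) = [ -971, - 899, - 477, - 475,  -  247, -487/2, - 240, - 102,-4, 54,814/9, 213,  256, 658,  681, 689,761, 936 ] 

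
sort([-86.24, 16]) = [ - 86.24,16]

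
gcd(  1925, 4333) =7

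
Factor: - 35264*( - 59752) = 2107094528 =2^9* 7^1*11^1*19^1*29^1*97^1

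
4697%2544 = 2153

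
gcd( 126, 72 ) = 18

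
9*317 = 2853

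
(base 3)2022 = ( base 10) 62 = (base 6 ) 142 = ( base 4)332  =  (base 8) 76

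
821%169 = 145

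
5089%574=497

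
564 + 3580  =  4144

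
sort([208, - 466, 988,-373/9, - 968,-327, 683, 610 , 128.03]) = [ -968,-466,-327 , - 373/9, 128.03,208, 610,683, 988]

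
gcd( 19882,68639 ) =1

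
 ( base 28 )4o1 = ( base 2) 111011100001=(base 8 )7341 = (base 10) 3809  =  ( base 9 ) 5202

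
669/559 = 669/559 =1.20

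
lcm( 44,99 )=396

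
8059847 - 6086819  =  1973028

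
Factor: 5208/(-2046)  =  -2^2*7^1*11^( - 1 ) = -  28/11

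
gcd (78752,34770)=2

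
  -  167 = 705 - 872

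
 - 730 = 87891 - 88621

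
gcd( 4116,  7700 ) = 28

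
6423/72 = 89 + 5/24 = 89.21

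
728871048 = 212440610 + 516430438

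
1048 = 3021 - 1973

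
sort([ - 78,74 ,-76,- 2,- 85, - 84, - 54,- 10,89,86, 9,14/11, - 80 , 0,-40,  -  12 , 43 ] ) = [ -85,-84,  -  80 ,-78,  -  76,  -  54,-40,-12, - 10,-2,0,14/11,9, 43, 74,86,89 ]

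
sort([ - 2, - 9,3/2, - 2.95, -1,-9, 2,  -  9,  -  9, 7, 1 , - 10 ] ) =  [ - 10,-9, - 9,- 9, - 9,  -  2.95,-2,-1,1, 3/2,2,7 ] 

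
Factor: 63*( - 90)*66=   -  374220 =-2^2*3^5*5^1*7^1 * 11^1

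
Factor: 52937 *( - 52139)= - 2760082243 = -17^1*3067^1*52937^1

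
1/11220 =1/11220=0.00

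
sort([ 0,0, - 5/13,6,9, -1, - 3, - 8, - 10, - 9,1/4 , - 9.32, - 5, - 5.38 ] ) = [ - 10, - 9.32,-9, - 8 , - 5.38, - 5, - 3, - 1, - 5/13, 0, 0,1/4,6,  9 ]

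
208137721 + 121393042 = 329530763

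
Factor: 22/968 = 1/44 = 2^( -2)*  11^ ( - 1)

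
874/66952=437/33476 = 0.01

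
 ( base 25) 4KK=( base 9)4125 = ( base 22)656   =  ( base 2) 101111001100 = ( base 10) 3020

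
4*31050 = 124200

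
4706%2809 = 1897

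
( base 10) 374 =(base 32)BM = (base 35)AO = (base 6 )1422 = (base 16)176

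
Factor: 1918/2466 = 7/9=3^(-2)*7^1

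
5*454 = 2270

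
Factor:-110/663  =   - 2^1 * 3^(-1)*5^1*11^1*13^( -1)*  17^ (-1 )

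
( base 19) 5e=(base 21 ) 54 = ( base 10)109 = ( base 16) 6d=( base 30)3j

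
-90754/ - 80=1134 + 17/40 = 1134.42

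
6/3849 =2/1283 = 0.00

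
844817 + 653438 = 1498255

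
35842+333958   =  369800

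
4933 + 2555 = 7488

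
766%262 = 242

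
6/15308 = 3/7654 = 0.00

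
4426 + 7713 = 12139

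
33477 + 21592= 55069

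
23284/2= 11642=11642.00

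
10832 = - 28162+38994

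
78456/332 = 236 + 26/83= 236.31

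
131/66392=131/66392 = 0.00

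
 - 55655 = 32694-88349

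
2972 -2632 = 340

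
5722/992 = 5 + 381/496 = 5.77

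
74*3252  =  240648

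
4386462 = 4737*926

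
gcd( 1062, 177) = 177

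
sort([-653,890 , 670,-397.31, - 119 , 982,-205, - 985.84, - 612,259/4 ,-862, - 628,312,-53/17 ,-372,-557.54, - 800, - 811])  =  [-985.84,-862, - 811, - 800, - 653, - 628,-612, - 557.54,-397.31, - 372,  -  205 , -119,-53/17, 259/4, 312 , 670, 890, 982]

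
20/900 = 1/45 = 0.02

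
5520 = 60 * 92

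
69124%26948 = 15228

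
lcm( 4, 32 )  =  32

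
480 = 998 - 518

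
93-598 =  - 505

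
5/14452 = 5/14452 =0.00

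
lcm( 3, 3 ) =3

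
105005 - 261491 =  - 156486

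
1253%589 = 75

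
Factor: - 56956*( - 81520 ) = 4643053120=2^6*5^1*29^1*491^1*1019^1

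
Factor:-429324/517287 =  - 2^2 * 7^1 * 19^1 * 641^( - 1 ) = - 532/641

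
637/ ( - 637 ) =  - 1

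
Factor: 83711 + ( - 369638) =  - 3^1*191^1*499^1 = - 285927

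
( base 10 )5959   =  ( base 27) 84j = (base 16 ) 1747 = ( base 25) 9d9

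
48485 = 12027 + 36458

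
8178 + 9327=17505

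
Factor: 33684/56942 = 2^1*3^1*7^1 * 71^( -1) = 42/71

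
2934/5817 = 978/1939  =  0.50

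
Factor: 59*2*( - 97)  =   - 2^1*59^1*97^1 = - 11446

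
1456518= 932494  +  524024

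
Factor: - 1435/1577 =- 5^1*7^1*19^( - 1)*41^1*83^( - 1 ) 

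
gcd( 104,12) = 4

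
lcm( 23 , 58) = 1334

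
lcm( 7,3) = 21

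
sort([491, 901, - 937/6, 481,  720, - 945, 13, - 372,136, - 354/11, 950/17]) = [ - 945,-372 , - 937/6,-354/11, 13, 950/17, 136, 481,491, 720,901] 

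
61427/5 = 12285 + 2/5 = 12285.40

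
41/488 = 41/488 = 0.08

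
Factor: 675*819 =3^5 *5^2*7^1*13^1 = 552825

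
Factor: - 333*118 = - 2^1 * 3^2*37^1*59^1 = -39294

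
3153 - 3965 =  - 812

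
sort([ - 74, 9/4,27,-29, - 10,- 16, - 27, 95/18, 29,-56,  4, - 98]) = [ - 98, - 74, - 56 , - 29, - 27, - 16,-10,9/4,4, 95/18,  27,29]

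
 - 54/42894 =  - 1 + 2380/2383 = -0.00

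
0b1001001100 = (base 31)iu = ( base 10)588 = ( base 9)723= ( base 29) k8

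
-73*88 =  - 6424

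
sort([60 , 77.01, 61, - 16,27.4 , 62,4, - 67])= [-67 ,  -  16,  4, 27.4,60,61,  62,77.01 ] 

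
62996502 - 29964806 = 33031696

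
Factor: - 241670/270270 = -169/189 = - 3^( - 3 )*7^ (  -  1)*13^2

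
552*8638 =4768176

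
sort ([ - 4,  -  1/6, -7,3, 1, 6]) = [- 7,- 4, - 1/6,1,3, 6 ]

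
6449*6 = 38694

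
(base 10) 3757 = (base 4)322231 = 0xead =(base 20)97H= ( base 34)38H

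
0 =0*488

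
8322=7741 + 581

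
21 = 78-57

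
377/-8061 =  - 1+ 7684/8061   =  - 0.05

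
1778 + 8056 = 9834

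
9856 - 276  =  9580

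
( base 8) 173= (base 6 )323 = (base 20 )63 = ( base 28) 4b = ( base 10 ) 123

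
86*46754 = 4020844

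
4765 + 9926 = 14691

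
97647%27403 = 15438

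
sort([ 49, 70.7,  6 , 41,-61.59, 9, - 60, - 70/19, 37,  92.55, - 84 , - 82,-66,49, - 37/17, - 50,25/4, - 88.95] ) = [-88.95, - 84,-82 , - 66 , - 61.59, - 60 , - 50, - 70/19, - 37/17, 6,  25/4,9, 37,41, 49  ,  49, 70.7, 92.55]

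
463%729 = 463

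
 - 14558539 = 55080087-69638626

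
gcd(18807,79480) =1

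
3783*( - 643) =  - 2432469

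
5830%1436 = 86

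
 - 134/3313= -134/3313=- 0.04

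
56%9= 2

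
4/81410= 2/40705  =  0.00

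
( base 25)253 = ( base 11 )1043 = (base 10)1378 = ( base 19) 3fa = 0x562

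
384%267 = 117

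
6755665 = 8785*769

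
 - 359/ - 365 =359/365 = 0.98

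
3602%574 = 158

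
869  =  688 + 181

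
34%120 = 34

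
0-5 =  -  5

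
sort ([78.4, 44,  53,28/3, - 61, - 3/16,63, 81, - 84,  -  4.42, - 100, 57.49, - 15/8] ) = [ - 100, - 84, - 61, - 4.42, - 15/8, - 3/16, 28/3, 44,53, 57.49,63,78.4, 81]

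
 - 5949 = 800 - 6749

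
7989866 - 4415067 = 3574799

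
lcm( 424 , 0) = 0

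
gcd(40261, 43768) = 1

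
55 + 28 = 83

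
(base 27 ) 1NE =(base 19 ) 3ef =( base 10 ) 1364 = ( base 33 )18b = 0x554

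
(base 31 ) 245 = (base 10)2051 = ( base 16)803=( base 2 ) 100000000011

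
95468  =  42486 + 52982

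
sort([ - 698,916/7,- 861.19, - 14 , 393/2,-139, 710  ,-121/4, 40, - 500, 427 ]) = [- 861.19, - 698, - 500  ,-139, -121/4 ,-14  ,  40, 916/7, 393/2, 427, 710] 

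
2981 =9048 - 6067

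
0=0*8689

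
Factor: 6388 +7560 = 2^2*11^1*317^1 =13948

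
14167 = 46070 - 31903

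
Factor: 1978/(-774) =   -  3^ ( - 2)*23^1= - 23/9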